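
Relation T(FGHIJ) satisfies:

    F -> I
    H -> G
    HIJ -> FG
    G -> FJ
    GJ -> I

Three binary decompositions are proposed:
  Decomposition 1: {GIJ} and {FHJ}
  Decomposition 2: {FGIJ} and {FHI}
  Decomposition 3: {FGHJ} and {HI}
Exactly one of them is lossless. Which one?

Decomposition 3

Decomposition 1: common = {J}, closure = {J} → lossy.
Decomposition 2: common = {FI}, closure = {FI} → lossy.
Decomposition 3: common = {H}, closure = {FGHIJ} → lossless.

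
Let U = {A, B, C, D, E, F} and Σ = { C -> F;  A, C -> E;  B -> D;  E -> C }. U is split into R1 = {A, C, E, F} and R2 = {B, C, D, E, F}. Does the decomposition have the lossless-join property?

Common attributes: R1 ∩ R2 = {C, E, F}.
No dependency enlarges {C, E, F}, so (C, E, F)⁺ = {C, E, F}.
The closure contains neither all of R1 = {A, C, E, F} nor all of R2 = {B, C, D, E, F}, so the common attributes are not a superkey of either fragment. The join is lossy.

No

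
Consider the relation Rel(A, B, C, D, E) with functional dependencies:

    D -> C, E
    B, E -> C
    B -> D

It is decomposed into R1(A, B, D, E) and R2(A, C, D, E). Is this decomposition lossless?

Common attributes: R1 ∩ R2 = {A, D, E}.
Closure of {A, D, E}: D → C, E applies, adding C. So (A, D, E)⁺ = {A, C, D, E}.
This closure contains every attribute of R2, so R1 ∩ R2 → R2. The join is lossless.

Yes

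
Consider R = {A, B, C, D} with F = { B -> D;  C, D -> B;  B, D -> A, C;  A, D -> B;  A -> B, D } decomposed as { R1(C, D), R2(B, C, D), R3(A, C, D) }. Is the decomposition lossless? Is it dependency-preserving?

lossless and dependency-preserving

Lossless test (chase): Rows 1 and 2 agree on C, D; apply C, D→B and equate their B entries. Rows 1 and 3 agree on C, D; apply C, D→B and equate their B entries. Rows 1 and 2 agree on B, D; apply B, D→A, C and equate their A, C entries. Rows 1 and 3 agree on B, D; apply B, D→A, C and equate their A, C entries. Row 1 is now all distinguished symbols — the join is lossless.
Dependency preservation: B, D → A, C; A, D → B; A → B, D are not contained in any single fragment, but the restricted closure of each left-hand side across the fragments still reaches the right-hand side; the remaining FDs each lie inside some fragment. All dependencies are preserved.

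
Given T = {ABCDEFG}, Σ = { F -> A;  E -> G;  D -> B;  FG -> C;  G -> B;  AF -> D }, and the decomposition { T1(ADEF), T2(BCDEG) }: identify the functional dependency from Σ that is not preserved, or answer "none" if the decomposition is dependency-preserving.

FG -> C

Check FG → C: no single fragment contains all of {CFG}, and the restricted closure of {FG} across the fragments never reaches {C}.
F → A is preserved.
E → G is preserved.
D → B is preserved.
G → B is preserved.
AF → D is preserved.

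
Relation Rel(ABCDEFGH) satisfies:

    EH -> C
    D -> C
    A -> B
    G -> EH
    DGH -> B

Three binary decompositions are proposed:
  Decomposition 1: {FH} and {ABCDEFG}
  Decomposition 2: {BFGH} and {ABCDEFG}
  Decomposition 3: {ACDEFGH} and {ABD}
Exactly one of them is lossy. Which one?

Decomposition 1: common = {F}, closure = {F} → lossy.
Decomposition 2: common = {BFG}, closure = {BCEFGH} → lossless.
Decomposition 3: common = {AD}, closure = {ABCD} → lossless.

Decomposition 1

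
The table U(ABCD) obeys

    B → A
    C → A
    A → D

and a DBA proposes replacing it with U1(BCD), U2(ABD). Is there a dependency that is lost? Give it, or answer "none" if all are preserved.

Check C → A: no single fragment contains all of {AC}, and the restricted closure of {C} across the fragments never reaches {A}.
B → A is preserved.
A → D is preserved.

C → A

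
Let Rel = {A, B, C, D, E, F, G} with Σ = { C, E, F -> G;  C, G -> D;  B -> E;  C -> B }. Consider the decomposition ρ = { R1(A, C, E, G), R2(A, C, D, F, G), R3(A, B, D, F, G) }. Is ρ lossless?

Chase test. Columns are A, B, C, D, E, F, G; row i has aⱼ where attribute j ∈ Ri, else bᵢⱼ.
Initial tableau (one row per fragment):
  row 1: a1 b12 a3 b14 a5 b16 a7
  row 2: a1 b22 a3 a4 b25 a6 a7
  row 3: a1 a2 b33 a4 b35 a6 a7
Rows 1 and 2 agree on C, G; apply C, G→D and equate their D entries.
Rows 1 and 2 agree on C; apply C→B and equate their B entries.
Rows 1 and 2 agree on B; apply B→E and equate their E entries.
No row becomes fully distinguished — the join is lossy.

No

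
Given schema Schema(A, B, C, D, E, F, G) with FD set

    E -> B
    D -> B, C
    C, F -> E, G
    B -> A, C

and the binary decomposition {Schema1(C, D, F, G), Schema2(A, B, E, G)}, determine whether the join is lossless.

Common attributes: Schema1 ∩ Schema2 = {G}.
No dependency enlarges {G}, so (G)⁺ = {G}.
The closure contains neither all of Schema1 = {C, D, F, G} nor all of Schema2 = {A, B, E, G}, so the common attributes are not a superkey of either fragment. The join is lossy.

No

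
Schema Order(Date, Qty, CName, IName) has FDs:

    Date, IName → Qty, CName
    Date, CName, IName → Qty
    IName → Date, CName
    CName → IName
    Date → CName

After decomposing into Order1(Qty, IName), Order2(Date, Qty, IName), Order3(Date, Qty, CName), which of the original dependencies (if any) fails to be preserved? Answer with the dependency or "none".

Date, IName → Qty, CName: restricted closure across fragments reaches Qty, CName.
Date, CName, IName → Qty: restricted closure across fragments reaches Qty.
IName → Date, CName: restricted closure across fragments reaches Date, CName.
CName → IName: restricted closure across fragments reaches IName.
Date → CName lies within Order3.
Every dependency is enforceable on the fragments, so the decomposition is dependency-preserving.

none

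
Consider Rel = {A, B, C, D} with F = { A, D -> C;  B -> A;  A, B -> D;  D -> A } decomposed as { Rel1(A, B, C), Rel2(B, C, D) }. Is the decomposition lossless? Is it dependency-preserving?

Lossless test: (B, C)⁺ = {A, B, C, D}, which contains all of one fragment — lossless.
Dependency preservation: the restricted closure of {D} across the fragments never reaches {A}, so D → A cannot be enforced without a join — not preserved.

lossless but not dependency-preserving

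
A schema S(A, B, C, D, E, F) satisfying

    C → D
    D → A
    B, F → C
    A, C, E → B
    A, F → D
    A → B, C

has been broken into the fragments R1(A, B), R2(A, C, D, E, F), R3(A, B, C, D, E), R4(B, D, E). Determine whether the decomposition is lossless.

Chase test. Columns are A, B, C, D, E, F; row i has aⱼ where attribute j ∈ Ri, else bᵢⱼ.
Initial tableau (one row per fragment):
  row 1: a1 a2 b13 b14 b15 b16
  row 2: a1 b22 a3 a4 a5 a6
  row 3: a1 a2 a3 a4 a5 b36
  row 4: b41 a2 b43 a4 a5 b46
Rows 2 and 4 agree on D; apply D→A and equate their A entries.
Rows 2 and 3 agree on A, C, E; apply A, C, E→B and equate their B entries.
Rows 1 and 2 agree on A; apply A→B, C and equate their B, C entries.
Rows 1 and 4 agree on A; apply A→B, C and equate their B, C entries.
Rows 1 and 2 agree on C; apply C→D and equate their D entries.
Row 2 is now all distinguished symbols — the join is lossless.

Yes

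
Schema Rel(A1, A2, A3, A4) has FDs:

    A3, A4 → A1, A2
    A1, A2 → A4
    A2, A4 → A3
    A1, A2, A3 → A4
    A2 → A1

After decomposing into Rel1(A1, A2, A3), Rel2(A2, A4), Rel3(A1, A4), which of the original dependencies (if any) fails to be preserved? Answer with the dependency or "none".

Check A3, A4 → A1, A2: no single fragment contains all of {A1, A2, A3, A4}, and the restricted closure of {A3, A4} across the fragments never reaches {A1, A2}.
A1, A2 → A4 is preserved.
A2, A4 → A3 is preserved.
A1, A2, A3 → A4 is preserved.
A2 → A1 is preserved.

A3, A4 → A1, A2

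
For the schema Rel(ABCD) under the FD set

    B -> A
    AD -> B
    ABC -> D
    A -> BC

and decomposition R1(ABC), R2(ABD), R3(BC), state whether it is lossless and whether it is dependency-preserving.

Lossless test (chase): Rows 1 and 3 agree on B; apply B→A and equate their A entries. Rows 1 and 3 agree on ABC; apply ABC→D and equate their D entries. Rows 1 and 2 agree on A; apply A→BC and equate their BC entries. Rows 1 and 2 agree on ABC; apply ABC→D and equate their D entries. Row 1 is now all distinguished symbols — the join is lossless.
Dependency preservation: ABC → D is not contained in any single fragment, but the restricted closure of its left-hand side across the fragments still reaches the right-hand side; the remaining FDs each lie inside some fragment. All dependencies are preserved.

lossless and dependency-preserving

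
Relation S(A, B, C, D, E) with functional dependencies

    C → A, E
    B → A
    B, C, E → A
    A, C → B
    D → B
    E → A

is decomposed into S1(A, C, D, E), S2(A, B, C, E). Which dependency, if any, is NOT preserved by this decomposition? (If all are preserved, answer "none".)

D → B

Check D → B: no single fragment contains all of {B, D}, and the restricted closure of {D} across the fragments never reaches {B}.
C → A, E is preserved.
B → A is preserved.
B, C, E → A is preserved.
A, C → B is preserved.
E → A is preserved.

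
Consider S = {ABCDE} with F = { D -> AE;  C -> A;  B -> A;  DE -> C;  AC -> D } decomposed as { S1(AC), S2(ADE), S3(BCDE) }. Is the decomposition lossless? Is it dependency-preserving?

Lossless test (chase): Rows 2 and 3 agree on D; apply D→AE and equate their AE entries. Rows 2 and 3 agree on DE; apply DE→C and equate their C entries. Rows 1 and 2 agree on AC; apply AC→D and equate their D entries. Rows 1 and 2 agree on D; apply D→AE and equate their AE entries. Row 3 is now all distinguished symbols — the join is lossless.
Dependency preservation: the restricted closure of {B} across the fragments never reaches {A}, so B → A cannot be enforced without a join — not preserved.

lossless but not dependency-preserving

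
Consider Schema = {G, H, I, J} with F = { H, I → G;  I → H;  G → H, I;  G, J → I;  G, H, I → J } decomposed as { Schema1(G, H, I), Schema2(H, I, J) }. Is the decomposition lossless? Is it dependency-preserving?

lossless and dependency-preserving

Lossless test: (H, I)⁺ = {G, H, I, J}, which contains all of one fragment — lossless.
Dependency preservation: G, J → I; G, H, I → J are not contained in any single fragment, but the restricted closure of each left-hand side across the fragments still reaches the right-hand side; the remaining FDs each lie inside some fragment. All dependencies are preserved.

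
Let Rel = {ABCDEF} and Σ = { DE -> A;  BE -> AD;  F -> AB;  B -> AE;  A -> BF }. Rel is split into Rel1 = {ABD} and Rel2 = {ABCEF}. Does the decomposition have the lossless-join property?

Yes

Common attributes: Rel1 ∩ Rel2 = {AB}.
Closure of {AB}: B → AE applies, adding E; A → BF applies, adding F; BE → AD applies, adding D. So (AB)⁺ = {ABDEF}.
This closure contains every attribute of Rel1, so Rel1 ∩ Rel2 → Rel1. The join is lossless.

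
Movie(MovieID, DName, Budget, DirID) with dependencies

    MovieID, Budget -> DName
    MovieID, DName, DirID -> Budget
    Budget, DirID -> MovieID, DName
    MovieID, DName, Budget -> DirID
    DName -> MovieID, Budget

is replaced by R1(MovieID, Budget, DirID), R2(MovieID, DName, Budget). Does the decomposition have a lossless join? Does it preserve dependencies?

Lossless test: (MovieID, Budget)⁺ = {MovieID, DName, Budget, DirID}, which contains all of one fragment — lossless.
Dependency preservation: MovieID, DName, DirID → Budget; Budget, DirID → MovieID, DName; MovieID, DName, Budget → DirID are not contained in any single fragment, but the restricted closure of each left-hand side across the fragments still reaches the right-hand side; the remaining FDs each lie inside some fragment. All dependencies are preserved.

lossless and dependency-preserving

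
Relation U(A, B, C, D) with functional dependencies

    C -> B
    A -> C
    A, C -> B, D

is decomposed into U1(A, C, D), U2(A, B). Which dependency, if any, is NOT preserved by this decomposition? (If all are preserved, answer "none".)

C -> B

Check C → B: no single fragment contains all of {B, C}, and the restricted closure of {C} across the fragments never reaches {B}.
A → C is preserved.
A, C → B, D is preserved.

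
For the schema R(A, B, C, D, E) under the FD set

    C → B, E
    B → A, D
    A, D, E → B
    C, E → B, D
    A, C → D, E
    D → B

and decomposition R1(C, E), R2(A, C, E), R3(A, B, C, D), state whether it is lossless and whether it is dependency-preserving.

lossless and dependency-preserving

Lossless test (chase): Rows 1 and 2 agree on C; apply C→B, E and equate their B, E entries. Rows 1 and 3 agree on C; apply C→B, E and equate their B, E entries. Rows 1 and 2 agree on B; apply B→A, D and equate their A, D entries. Rows 1 and 3 agree on B; apply B→A, D and equate their A, D entries. Row 1 is now all distinguished symbols — the join is lossless.
Dependency preservation: C → B, E; A, D, E → B; C, E → B, D; A, C → D, E are not contained in any single fragment, but the restricted closure of each left-hand side across the fragments still reaches the right-hand side; the remaining FDs each lie inside some fragment. All dependencies are preserved.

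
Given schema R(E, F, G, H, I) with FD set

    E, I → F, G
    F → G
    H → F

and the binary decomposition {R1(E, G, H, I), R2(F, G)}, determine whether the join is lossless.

No

Common attributes: R1 ∩ R2 = {G}.
No dependency enlarges {G}, so (G)⁺ = {G}.
The closure contains neither all of R1 = {E, G, H, I} nor all of R2 = {F, G}, so the common attributes are not a superkey of either fragment. The join is lossy.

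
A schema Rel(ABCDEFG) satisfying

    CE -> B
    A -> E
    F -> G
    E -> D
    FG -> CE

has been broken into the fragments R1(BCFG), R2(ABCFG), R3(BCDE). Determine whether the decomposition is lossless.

Chase test. Columns are ABCDEFG; row i has aⱼ where attribute j ∈ Ri, else bᵢⱼ.
Initial tableau (one row per fragment):
  row 1: b11 a2 a3 b14 b15 a6 a7
  row 2: a1 a2 a3 b24 b25 a6 a7
  row 3: b31 a2 a3 a4 a5 b36 b37
Rows 1 and 2 agree on FG; apply FG→CE and equate their CE entries.
Rows 1 and 2 agree on E; apply E→D and equate their D entries.
No row becomes fully distinguished — the join is lossy.

No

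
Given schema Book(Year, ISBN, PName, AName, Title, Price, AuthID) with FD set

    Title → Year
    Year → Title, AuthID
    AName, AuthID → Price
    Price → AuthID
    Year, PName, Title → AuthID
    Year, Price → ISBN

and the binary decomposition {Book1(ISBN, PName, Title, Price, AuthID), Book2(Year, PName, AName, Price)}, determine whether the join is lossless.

No

Common attributes: Book1 ∩ Book2 = {PName, Price}.
Closure of {PName, Price}: Price → AuthID applies, adding AuthID. So (PName, Price)⁺ = {PName, Price, AuthID}.
The closure contains neither all of Book1 = {ISBN, PName, Title, Price, AuthID} nor all of Book2 = {Year, PName, AName, Price}, so the common attributes are not a superkey of either fragment. The join is lossy.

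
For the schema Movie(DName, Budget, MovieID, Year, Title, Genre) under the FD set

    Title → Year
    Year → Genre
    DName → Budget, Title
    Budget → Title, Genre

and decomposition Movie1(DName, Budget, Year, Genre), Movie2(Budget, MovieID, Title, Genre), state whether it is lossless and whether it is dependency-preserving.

lossy and not dependency-preserving

Lossless test: (Budget, Genre)⁺ = {Budget, Year, Title, Genre}, which is a superkey of neither fragment — lossy.
Dependency preservation: the restricted closure of {Title} across the fragments never reaches {Year}, so Title → Year cannot be enforced without a join — not preserved.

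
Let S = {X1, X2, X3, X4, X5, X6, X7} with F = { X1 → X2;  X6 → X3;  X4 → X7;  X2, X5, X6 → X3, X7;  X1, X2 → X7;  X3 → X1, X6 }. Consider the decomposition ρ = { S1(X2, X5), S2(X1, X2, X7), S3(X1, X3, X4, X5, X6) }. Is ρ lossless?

Chase test. Columns are X1, X2, X3, X4, X5, X6, X7; row i has aⱼ where attribute j ∈ Si, else bᵢⱼ.
Initial tableau (one row per fragment):
  row 1: b11 a2 b13 b14 a5 b16 b17
  row 2: a1 a2 b23 b24 b25 b26 a7
  row 3: a1 b32 a3 a4 a5 a6 b37
Rows 2 and 3 agree on X1; apply X1→X2 and equate their X2 entries.
Rows 2 and 3 agree on X1, X2; apply X1, X2→X7 and equate their X7 entries.
Row 3 is now all distinguished symbols — the join is lossless.

Yes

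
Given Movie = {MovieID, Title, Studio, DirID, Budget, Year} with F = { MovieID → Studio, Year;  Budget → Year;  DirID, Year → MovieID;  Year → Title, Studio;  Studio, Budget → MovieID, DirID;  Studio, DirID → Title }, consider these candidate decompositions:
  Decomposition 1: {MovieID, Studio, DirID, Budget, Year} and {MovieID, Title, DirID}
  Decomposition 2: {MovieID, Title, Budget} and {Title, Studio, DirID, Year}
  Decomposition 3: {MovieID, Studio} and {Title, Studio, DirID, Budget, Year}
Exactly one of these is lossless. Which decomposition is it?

Decomposition 1

Decomposition 1: common = {MovieID, DirID}, closure = {MovieID, Title, Studio, DirID, Year} → lossless.
Decomposition 2: common = {Title}, closure = {Title} → lossy.
Decomposition 3: common = {Studio}, closure = {Studio} → lossy.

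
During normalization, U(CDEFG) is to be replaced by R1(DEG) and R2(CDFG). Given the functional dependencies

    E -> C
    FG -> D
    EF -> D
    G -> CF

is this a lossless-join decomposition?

Common attributes: R1 ∩ R2 = {DG}.
Closure of {DG}: G → CF applies, adding CF. So (DG)⁺ = {CDFG}.
This closure contains every attribute of R2, so R1 ∩ R2 → R2. The join is lossless.

Yes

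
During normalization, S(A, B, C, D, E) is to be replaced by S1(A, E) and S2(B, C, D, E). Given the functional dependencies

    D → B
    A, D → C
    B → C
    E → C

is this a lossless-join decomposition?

Common attributes: S1 ∩ S2 = {E}.
Closure of {E}: E → C applies, adding C. So (E)⁺ = {C, E}.
The closure contains neither all of S1 = {A, E} nor all of S2 = {B, C, D, E}, so the common attributes are not a superkey of either fragment. The join is lossy.

No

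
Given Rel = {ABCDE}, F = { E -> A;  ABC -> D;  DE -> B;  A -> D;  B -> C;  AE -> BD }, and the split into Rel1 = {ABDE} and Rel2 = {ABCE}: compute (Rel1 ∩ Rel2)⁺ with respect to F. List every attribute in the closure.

Rel1 ∩ Rel2 = {ABE}.
A → D applies, adding D
B → C applies, adding C
Closure: {ABCDE}.

ABCDE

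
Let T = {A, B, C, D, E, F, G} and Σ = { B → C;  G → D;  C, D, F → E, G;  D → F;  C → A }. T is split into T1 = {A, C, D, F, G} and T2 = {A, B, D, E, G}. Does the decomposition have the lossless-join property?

No

Common attributes: T1 ∩ T2 = {A, D, G}.
Closure of {A, D, G}: D → F applies, adding F. So (A, D, G)⁺ = {A, D, F, G}.
The closure contains neither all of T1 = {A, C, D, F, G} nor all of T2 = {A, B, D, E, G}, so the common attributes are not a superkey of either fragment. The join is lossy.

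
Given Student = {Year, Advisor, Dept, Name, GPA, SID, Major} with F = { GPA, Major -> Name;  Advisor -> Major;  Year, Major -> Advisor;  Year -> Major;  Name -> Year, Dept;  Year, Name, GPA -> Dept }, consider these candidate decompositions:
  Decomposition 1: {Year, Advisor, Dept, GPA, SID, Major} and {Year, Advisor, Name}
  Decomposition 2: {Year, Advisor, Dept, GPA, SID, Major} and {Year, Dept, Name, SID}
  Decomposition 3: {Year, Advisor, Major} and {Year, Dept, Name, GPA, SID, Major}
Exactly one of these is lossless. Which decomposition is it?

Decomposition 1: common = {Year, Advisor}, closure = {Year, Advisor, Major} → lossy.
Decomposition 2: common = {Year, Dept, SID}, closure = {Year, Advisor, Dept, SID, Major} → lossy.
Decomposition 3: common = {Year, Major}, closure = {Year, Advisor, Major} → lossless.

Decomposition 3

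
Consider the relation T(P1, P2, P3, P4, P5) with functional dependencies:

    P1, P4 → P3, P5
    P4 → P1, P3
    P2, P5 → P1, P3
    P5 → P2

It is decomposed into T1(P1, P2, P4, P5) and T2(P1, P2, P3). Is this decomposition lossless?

No

Common attributes: T1 ∩ T2 = {P1, P2}.
No dependency enlarges {P1, P2}, so (P1, P2)⁺ = {P1, P2}.
The closure contains neither all of T1 = {P1, P2, P4, P5} nor all of T2 = {P1, P2, P3}, so the common attributes are not a superkey of either fragment. The join is lossy.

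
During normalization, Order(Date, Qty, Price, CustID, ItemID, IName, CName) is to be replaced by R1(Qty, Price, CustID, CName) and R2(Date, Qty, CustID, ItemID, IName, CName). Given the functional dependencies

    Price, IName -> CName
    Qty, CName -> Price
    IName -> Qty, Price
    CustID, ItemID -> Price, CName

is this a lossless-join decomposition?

Yes

Common attributes: R1 ∩ R2 = {Qty, CustID, CName}.
Closure of {Qty, CustID, CName}: Qty, CName → Price applies, adding Price. So (Qty, CustID, CName)⁺ = {Qty, Price, CustID, CName}.
This closure contains every attribute of R1, so R1 ∩ R2 → R1. The join is lossless.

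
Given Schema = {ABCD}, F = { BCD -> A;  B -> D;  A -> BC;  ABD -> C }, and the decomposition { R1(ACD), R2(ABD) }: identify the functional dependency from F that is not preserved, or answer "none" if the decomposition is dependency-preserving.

Check BCD → A: no single fragment contains all of {ABCD}, and the restricted closure of {BCD} across the fragments never reaches {A}.
B → D is preserved.
A → BC is preserved.
ABD → C is preserved.

BCD -> A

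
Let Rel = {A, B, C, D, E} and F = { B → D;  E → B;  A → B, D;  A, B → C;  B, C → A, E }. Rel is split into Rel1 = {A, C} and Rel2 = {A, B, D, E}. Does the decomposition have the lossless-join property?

Common attributes: Rel1 ∩ Rel2 = {A}.
Closure of {A}: A → B, D applies, adding B, D; A, B → C applies, adding C; B, C → A, E applies, adding E. So (A)⁺ = {A, B, C, D, E}.
This closure contains every attribute of Rel1, so Rel1 ∩ Rel2 → Rel1. The join is lossless.

Yes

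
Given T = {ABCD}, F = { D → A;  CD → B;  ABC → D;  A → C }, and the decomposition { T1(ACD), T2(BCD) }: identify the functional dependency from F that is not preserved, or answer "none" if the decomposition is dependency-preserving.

ABC → D

Check ABC → D: no single fragment contains all of {ABCD}, and the restricted closure of {ABC} across the fragments never reaches {D}.
D → A is preserved.
CD → B is preserved.
A → C is preserved.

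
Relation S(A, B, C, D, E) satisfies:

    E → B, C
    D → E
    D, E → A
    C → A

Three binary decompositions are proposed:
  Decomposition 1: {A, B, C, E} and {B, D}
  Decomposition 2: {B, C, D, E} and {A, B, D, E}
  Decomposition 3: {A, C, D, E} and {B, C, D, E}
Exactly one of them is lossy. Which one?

Decomposition 1: common = {B}, closure = {B} → lossy.
Decomposition 2: common = {B, D, E}, closure = {A, B, C, D, E} → lossless.
Decomposition 3: common = {C, D, E}, closure = {A, B, C, D, E} → lossless.

Decomposition 1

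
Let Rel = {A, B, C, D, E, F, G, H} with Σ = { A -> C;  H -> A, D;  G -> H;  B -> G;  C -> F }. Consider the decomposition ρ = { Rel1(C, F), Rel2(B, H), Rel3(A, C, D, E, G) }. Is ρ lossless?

Chase test. Columns are A, B, C, D, E, F, G, H; row i has aⱼ where attribute j ∈ Reli, else bᵢⱼ.
Initial tableau (one row per fragment):
  row 1: b11 b12 a3 b14 b15 a6 b17 b18
  row 2: b21 a2 b23 b24 b25 b26 b27 a8
  row 3: a1 b32 a3 a4 a5 b36 a7 b38
Rows 1 and 3 agree on C; apply C→F and equate their F entries.
No row becomes fully distinguished — the join is lossy.

No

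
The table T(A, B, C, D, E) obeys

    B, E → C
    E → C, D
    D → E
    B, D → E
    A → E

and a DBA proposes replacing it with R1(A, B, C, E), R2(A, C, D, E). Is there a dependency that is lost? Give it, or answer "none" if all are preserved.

B, E → C lies within R1.
E → C, D lies within R2.
D → E lies within R2.
B, D → E: restricted closure across fragments reaches E.
A → E lies within R1.
Every dependency is enforceable on the fragments, so the decomposition is dependency-preserving.

none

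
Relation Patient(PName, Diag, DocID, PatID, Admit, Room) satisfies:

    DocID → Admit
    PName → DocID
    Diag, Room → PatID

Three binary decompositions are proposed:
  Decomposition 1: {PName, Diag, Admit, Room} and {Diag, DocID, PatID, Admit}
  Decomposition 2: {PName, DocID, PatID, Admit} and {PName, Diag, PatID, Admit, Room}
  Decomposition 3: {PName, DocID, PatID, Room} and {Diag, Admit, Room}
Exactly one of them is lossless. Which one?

Decomposition 1: common = {Diag, Admit}, closure = {Diag, Admit} → lossy.
Decomposition 2: common = {PName, PatID, Admit}, closure = {PName, DocID, PatID, Admit} → lossless.
Decomposition 3: common = {Room}, closure = {Room} → lossy.

Decomposition 2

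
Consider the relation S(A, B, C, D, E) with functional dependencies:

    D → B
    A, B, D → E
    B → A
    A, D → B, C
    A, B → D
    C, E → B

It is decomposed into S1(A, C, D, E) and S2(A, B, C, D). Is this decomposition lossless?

Yes

Common attributes: S1 ∩ S2 = {A, C, D}.
Closure of {A, C, D}: D → B applies, adding B; A, B, D → E applies, adding E. So (A, C, D)⁺ = {A, B, C, D, E}.
This closure contains every attribute of S1, so S1 ∩ S2 → S1. The join is lossless.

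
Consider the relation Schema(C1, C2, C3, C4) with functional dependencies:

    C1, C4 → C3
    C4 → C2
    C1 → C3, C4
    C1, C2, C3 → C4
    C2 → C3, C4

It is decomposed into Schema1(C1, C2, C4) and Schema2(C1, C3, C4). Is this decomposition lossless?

Common attributes: Schema1 ∩ Schema2 = {C1, C4}.
Closure of {C1, C4}: C1, C4 → C3 applies, adding C3; C4 → C2 applies, adding C2. So (C1, C4)⁺ = {C1, C2, C3, C4}.
This closure contains every attribute of Schema1, so Schema1 ∩ Schema2 → Schema1. The join is lossless.

Yes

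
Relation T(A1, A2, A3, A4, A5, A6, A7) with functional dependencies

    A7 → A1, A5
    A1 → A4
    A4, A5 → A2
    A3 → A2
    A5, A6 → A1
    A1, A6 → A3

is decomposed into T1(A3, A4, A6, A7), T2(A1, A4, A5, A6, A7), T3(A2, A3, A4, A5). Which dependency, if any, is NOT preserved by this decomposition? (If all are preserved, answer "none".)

A1, A6 → A3

Check A1, A6 → A3: no single fragment contains all of {A1, A3, A6}, and the restricted closure of {A1, A6} across the fragments never reaches {A3}.
A7 → A1, A5 is preserved.
A1 → A4 is preserved.
A4, A5 → A2 is preserved.
A3 → A2 is preserved.
A5, A6 → A1 is preserved.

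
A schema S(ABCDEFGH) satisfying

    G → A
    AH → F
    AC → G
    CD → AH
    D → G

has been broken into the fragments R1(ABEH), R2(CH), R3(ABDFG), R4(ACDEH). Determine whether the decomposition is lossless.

Chase test. Columns are ABCDEFGH; row i has aⱼ where attribute j ∈ Ri, else bᵢⱼ.
Initial tableau (one row per fragment):
  row 1: a1 a2 b13 b14 a5 b16 b17 a8
  row 2: b21 b22 a3 b24 b25 b26 b27 a8
  row 3: a1 a2 b33 a4 b35 a6 a7 b38
  row 4: a1 b42 a3 a4 a5 b46 b47 a8
Rows 1 and 4 agree on AH; apply AH→F and equate their F entries.
Rows 3 and 4 agree on D; apply D→G and equate their G entries.
No row becomes fully distinguished — the join is lossy.

No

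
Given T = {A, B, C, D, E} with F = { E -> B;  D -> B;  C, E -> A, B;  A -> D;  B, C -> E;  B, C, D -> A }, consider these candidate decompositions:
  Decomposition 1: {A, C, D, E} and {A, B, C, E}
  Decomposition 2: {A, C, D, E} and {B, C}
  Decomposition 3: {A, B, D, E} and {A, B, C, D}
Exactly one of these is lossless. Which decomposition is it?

Decomposition 1: common = {A, C, E}, closure = {A, B, C, D, E} → lossless.
Decomposition 2: common = {C}, closure = {C} → lossy.
Decomposition 3: common = {A, B, D}, closure = {A, B, D} → lossy.

Decomposition 1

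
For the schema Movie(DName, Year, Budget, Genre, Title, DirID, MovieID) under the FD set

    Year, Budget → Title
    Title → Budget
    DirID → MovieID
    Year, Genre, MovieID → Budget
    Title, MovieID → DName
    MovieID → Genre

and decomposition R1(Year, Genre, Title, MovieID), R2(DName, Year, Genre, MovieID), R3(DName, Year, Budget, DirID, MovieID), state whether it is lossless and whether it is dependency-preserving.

lossless but not dependency-preserving

Lossless test (chase): Rows 1 and 2 agree on Year, Genre, MovieID; apply Year, Genre, MovieID→Budget and equate their Budget entries. Rows 1 and 3 agree on MovieID; apply MovieID→Genre and equate their Genre entries. Rows 1 and 2 agree on Year, Budget; apply Year, Budget→Title and equate their Title entries. Rows 1 and 3 agree on Year, Genre, MovieID; apply Year, Genre, MovieID→Budget and equate their Budget entries. Rows 1 and 2 agree on Title, MovieID; apply Title, MovieID→DName and equate their DName entries. Rows 1 and 3 agree on Year, Budget; apply Year, Budget→Title and equate their Title entries. Row 3 is now all distinguished symbols — the join is lossless.
Dependency preservation: the restricted closure of {Year, Budget} across the fragments never reaches {Title}, so Year, Budget → Title cannot be enforced without a join — not preserved.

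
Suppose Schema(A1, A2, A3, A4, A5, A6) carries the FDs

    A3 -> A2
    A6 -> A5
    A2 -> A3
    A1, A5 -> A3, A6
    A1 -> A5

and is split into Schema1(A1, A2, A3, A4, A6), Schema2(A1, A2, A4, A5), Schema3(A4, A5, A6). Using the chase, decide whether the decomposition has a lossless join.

Yes

Chase test. Columns are A1, A2, A3, A4, A5, A6; row i has aⱼ where attribute j ∈ Schemai, else bᵢⱼ.
Initial tableau (one row per fragment):
  row 1: a1 a2 a3 a4 b15 a6
  row 2: a1 a2 b23 a4 a5 b26
  row 3: b31 b32 b33 a4 a5 a6
Rows 1 and 3 agree on A6; apply A6→A5 and equate their A5 entries.
Rows 1 and 2 agree on A2; apply A2→A3 and equate their A3 entries.
Rows 1 and 2 agree on A1, A5; apply A1, A5→A3, A6 and equate their A3, A6 entries.
Row 1 is now all distinguished symbols — the join is lossless.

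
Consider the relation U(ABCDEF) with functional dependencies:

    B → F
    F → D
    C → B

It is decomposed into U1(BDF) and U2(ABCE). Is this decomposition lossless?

Yes

Common attributes: U1 ∩ U2 = {B}.
Closure of {B}: B → F applies, adding F; F → D applies, adding D. So (B)⁺ = {BDF}.
This closure contains every attribute of U1, so U1 ∩ U2 → U1. The join is lossless.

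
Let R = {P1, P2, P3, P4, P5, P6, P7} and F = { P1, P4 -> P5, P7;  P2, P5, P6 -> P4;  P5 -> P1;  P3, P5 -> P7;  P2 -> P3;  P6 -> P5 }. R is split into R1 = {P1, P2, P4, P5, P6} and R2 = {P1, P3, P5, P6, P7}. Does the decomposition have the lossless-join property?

Common attributes: R1 ∩ R2 = {P1, P5, P6}.
No dependency enlarges {P1, P5, P6}, so (P1, P5, P6)⁺ = {P1, P5, P6}.
The closure contains neither all of R1 = {P1, P2, P4, P5, P6} nor all of R2 = {P1, P3, P5, P6, P7}, so the common attributes are not a superkey of either fragment. The join is lossy.

No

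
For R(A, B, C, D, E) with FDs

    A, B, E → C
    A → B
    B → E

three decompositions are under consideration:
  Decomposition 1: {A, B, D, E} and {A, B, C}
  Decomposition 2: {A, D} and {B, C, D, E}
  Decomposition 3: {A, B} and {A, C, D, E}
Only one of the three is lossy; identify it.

Decomposition 2

Decomposition 1: common = {A, B}, closure = {A, B, C, E} → lossless.
Decomposition 2: common = {D}, closure = {D} → lossy.
Decomposition 3: common = {A}, closure = {A, B, C, E} → lossless.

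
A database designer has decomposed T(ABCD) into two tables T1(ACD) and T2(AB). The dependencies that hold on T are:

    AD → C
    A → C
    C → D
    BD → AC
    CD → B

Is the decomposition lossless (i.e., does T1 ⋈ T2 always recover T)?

Yes

Common attributes: T1 ∩ T2 = {A}.
Closure of {A}: A → C applies, adding C; C → D applies, adding D; CD → B applies, adding B. So (A)⁺ = {ABCD}.
This closure contains every attribute of T1, so T1 ∩ T2 → T1. The join is lossless.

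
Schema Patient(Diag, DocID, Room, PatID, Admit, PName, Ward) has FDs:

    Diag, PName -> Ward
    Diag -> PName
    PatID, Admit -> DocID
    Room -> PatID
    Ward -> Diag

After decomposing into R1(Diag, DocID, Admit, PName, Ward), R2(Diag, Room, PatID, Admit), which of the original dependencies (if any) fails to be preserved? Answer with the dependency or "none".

Check PatID, Admit → DocID: no single fragment contains all of {DocID, PatID, Admit}, and the restricted closure of {PatID, Admit} across the fragments never reaches {DocID}.
Diag, PName → Ward is preserved.
Diag → PName is preserved.
Room → PatID is preserved.
Ward → Diag is preserved.

PatID, Admit -> DocID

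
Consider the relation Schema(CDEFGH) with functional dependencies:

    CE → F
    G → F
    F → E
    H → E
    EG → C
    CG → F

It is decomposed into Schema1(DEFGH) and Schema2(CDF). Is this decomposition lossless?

Common attributes: Schema1 ∩ Schema2 = {DF}.
Closure of {DF}: F → E applies, adding E. So (DF)⁺ = {DEF}.
The closure contains neither all of Schema1 = {DEFGH} nor all of Schema2 = {CDF}, so the common attributes are not a superkey of either fragment. The join is lossy.

No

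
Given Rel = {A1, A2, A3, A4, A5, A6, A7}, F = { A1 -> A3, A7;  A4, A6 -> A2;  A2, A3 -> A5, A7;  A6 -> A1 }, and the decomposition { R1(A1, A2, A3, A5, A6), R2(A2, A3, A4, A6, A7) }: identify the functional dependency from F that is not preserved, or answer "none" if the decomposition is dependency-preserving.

A1 -> A3, A7

Check A1 → A3, A7: no single fragment contains all of {A1, A3, A7}, and the restricted closure of {A1} across the fragments never reaches {A3, A7}.
A4, A6 → A2 is preserved.
A2, A3 → A5, A7 is preserved.
A6 → A1 is preserved.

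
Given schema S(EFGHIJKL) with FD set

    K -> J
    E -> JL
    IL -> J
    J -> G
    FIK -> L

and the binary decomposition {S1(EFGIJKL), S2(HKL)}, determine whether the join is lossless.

Common attributes: S1 ∩ S2 = {KL}.
Closure of {KL}: K → J applies, adding J; J → G applies, adding G. So (KL)⁺ = {GJKL}.
The closure contains neither all of S1 = {EFGIJKL} nor all of S2 = {HKL}, so the common attributes are not a superkey of either fragment. The join is lossy.

No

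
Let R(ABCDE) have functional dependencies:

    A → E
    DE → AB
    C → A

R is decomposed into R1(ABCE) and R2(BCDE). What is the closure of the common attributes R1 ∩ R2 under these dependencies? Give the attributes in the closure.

R1 ∩ R2 = {BCE}.
C → A applies, adding A
Closure: {ABCE}.

ABCE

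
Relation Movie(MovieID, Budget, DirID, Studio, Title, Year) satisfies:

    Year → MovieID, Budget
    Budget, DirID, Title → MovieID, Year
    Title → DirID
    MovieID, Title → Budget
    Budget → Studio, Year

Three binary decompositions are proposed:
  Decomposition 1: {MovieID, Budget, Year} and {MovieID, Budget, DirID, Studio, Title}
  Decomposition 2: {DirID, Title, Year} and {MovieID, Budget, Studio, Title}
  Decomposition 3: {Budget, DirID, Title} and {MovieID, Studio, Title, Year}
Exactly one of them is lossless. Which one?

Decomposition 1

Decomposition 1: common = {MovieID, Budget}, closure = {MovieID, Budget, Studio, Year} → lossless.
Decomposition 2: common = {Title}, closure = {DirID, Title} → lossy.
Decomposition 3: common = {Title}, closure = {DirID, Title} → lossy.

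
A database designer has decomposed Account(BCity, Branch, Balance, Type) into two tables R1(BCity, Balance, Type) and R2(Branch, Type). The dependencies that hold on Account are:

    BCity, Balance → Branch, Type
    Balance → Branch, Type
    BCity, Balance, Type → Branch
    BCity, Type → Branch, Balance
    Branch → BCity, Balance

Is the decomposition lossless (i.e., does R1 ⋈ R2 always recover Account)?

Common attributes: R1 ∩ R2 = {Type}.
No dependency enlarges {Type}, so (Type)⁺ = {Type}.
The closure contains neither all of R1 = {BCity, Balance, Type} nor all of R2 = {Branch, Type}, so the common attributes are not a superkey of either fragment. The join is lossy.

No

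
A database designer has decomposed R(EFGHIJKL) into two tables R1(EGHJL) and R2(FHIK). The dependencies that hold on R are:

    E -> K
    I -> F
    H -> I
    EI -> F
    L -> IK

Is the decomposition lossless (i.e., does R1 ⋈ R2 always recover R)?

No

Common attributes: R1 ∩ R2 = {H}.
Closure of {H}: H → I applies, adding I; I → F applies, adding F. So (H)⁺ = {FHI}.
The closure contains neither all of R1 = {EGHJL} nor all of R2 = {FHIK}, so the common attributes are not a superkey of either fragment. The join is lossy.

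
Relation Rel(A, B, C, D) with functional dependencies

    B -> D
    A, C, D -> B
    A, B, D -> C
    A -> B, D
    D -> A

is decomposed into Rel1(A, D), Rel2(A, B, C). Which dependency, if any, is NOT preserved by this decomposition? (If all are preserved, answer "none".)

none

B → D: restricted closure across fragments reaches D.
A, C, D → B: restricted closure across fragments reaches B.
A, B, D → C: restricted closure across fragments reaches C.
A → B, D: restricted closure across fragments reaches B, D.
D → A lies within Rel1.
Every dependency is enforceable on the fragments, so the decomposition is dependency-preserving.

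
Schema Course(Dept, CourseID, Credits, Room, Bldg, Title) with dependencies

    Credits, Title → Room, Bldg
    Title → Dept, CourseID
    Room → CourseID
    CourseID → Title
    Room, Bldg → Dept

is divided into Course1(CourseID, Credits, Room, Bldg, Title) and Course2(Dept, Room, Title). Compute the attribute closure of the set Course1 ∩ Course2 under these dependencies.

Dept, CourseID, Room, Title

Course1 ∩ Course2 = {Room, Title}.
Title → Dept, CourseID applies, adding Dept, CourseID
Closure: {Dept, CourseID, Room, Title}.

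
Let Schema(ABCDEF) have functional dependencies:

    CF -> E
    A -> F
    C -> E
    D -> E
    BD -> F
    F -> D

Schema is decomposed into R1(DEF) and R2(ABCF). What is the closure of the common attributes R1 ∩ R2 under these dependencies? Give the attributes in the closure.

R1 ∩ R2 = {F}.
F → D applies, adding D
D → E applies, adding E
Closure: {DEF}.

DEF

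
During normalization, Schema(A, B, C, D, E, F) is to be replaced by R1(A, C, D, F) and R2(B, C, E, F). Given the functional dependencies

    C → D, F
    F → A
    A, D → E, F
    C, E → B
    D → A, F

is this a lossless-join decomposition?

Yes

Common attributes: R1 ∩ R2 = {C, F}.
Closure of {C, F}: C → D, F applies, adding D; F → A applies, adding A; A, D → E, F applies, adding E; C, E → B applies, adding B. So (C, F)⁺ = {A, B, C, D, E, F}.
This closure contains every attribute of R1, so R1 ∩ R2 → R1. The join is lossless.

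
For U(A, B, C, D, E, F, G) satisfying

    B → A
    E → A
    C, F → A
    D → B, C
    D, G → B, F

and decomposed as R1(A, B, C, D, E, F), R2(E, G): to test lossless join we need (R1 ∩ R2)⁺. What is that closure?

R1 ∩ R2 = {E}.
E → A applies, adding A
Closure: {A, E}.

A, E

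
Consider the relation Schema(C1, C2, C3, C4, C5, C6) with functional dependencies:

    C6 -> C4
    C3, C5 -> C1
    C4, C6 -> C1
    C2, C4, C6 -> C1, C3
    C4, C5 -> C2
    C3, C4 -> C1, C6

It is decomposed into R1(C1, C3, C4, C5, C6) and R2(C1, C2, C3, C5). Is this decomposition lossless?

No

Common attributes: R1 ∩ R2 = {C1, C3, C5}.
No dependency enlarges {C1, C3, C5}, so (C1, C3, C5)⁺ = {C1, C3, C5}.
The closure contains neither all of R1 = {C1, C3, C4, C5, C6} nor all of R2 = {C1, C2, C3, C5}, so the common attributes are not a superkey of either fragment. The join is lossy.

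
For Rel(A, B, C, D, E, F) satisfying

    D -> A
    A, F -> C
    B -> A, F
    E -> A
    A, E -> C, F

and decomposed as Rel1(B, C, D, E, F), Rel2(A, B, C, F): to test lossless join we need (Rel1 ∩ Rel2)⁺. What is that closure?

Rel1 ∩ Rel2 = {B, C, F}.
B → A, F applies, adding A
Closure: {A, B, C, F}.

A, B, C, F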